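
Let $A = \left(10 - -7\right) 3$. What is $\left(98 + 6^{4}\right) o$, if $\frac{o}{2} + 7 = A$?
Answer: $122672$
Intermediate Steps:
$A = 51$ ($A = \left(10 + 7\right) 3 = 17 \cdot 3 = 51$)
$o = 88$ ($o = -14 + 2 \cdot 51 = -14 + 102 = 88$)
$\left(98 + 6^{4}\right) o = \left(98 + 6^{4}\right) 88 = \left(98 + 1296\right) 88 = 1394 \cdot 88 = 122672$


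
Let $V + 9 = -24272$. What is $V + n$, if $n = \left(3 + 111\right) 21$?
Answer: $-21887$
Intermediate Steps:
$V = -24281$ ($V = -9 - 24272 = -24281$)
$n = 2394$ ($n = 114 \cdot 21 = 2394$)
$V + n = -24281 + 2394 = -21887$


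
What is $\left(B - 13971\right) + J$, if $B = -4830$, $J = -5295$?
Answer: $-24096$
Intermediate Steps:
$\left(B - 13971\right) + J = \left(-4830 - 13971\right) - 5295 = -18801 - 5295 = -24096$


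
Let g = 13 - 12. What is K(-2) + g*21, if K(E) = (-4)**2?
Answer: 37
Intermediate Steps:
K(E) = 16
g = 1
K(-2) + g*21 = 16 + 1*21 = 16 + 21 = 37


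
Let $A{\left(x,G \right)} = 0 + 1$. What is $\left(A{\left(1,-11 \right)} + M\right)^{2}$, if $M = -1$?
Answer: $0$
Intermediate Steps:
$A{\left(x,G \right)} = 1$
$\left(A{\left(1,-11 \right)} + M\right)^{2} = \left(1 - 1\right)^{2} = 0^{2} = 0$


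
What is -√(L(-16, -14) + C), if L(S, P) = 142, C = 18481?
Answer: -√18623 ≈ -136.47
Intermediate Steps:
-√(L(-16, -14) + C) = -√(142 + 18481) = -√18623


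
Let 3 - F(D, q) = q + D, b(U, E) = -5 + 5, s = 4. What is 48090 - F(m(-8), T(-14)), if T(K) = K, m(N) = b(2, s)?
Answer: 48073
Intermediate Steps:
b(U, E) = 0
m(N) = 0
F(D, q) = 3 - D - q (F(D, q) = 3 - (q + D) = 3 - (D + q) = 3 + (-D - q) = 3 - D - q)
48090 - F(m(-8), T(-14)) = 48090 - (3 - 1*0 - 1*(-14)) = 48090 - (3 + 0 + 14) = 48090 - 1*17 = 48090 - 17 = 48073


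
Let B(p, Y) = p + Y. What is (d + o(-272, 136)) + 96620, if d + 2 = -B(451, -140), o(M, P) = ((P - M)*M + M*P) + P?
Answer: -51525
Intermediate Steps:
B(p, Y) = Y + p
o(M, P) = P + M*P + M*(P - M) (o(M, P) = (M*(P - M) + M*P) + P = (M*P + M*(P - M)) + P = P + M*P + M*(P - M))
d = -313 (d = -2 - (-140 + 451) = -2 - 1*311 = -2 - 311 = -313)
(d + o(-272, 136)) + 96620 = (-313 + (136 - 1*(-272)² + 2*(-272)*136)) + 96620 = (-313 + (136 - 1*73984 - 73984)) + 96620 = (-313 + (136 - 73984 - 73984)) + 96620 = (-313 - 147832) + 96620 = -148145 + 96620 = -51525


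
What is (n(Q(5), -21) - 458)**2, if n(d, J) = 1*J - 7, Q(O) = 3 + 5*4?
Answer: 236196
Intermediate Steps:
Q(O) = 23 (Q(O) = 3 + 20 = 23)
n(d, J) = -7 + J (n(d, J) = J - 7 = -7 + J)
(n(Q(5), -21) - 458)**2 = ((-7 - 21) - 458)**2 = (-28 - 458)**2 = (-486)**2 = 236196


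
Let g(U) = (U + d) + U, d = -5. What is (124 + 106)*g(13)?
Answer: 4830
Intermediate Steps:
g(U) = -5 + 2*U (g(U) = (U - 5) + U = (-5 + U) + U = -5 + 2*U)
(124 + 106)*g(13) = (124 + 106)*(-5 + 2*13) = 230*(-5 + 26) = 230*21 = 4830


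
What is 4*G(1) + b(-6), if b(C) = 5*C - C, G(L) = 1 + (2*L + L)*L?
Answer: -8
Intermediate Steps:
G(L) = 1 + 3*L² (G(L) = 1 + (3*L)*L = 1 + 3*L²)
b(C) = 4*C
4*G(1) + b(-6) = 4*(1 + 3*1²) + 4*(-6) = 4*(1 + 3*1) - 24 = 4*(1 + 3) - 24 = 4*4 - 24 = 16 - 24 = -8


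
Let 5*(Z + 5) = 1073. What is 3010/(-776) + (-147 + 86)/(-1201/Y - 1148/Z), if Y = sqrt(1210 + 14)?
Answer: -39027923805815/9359693235868 + 7543392126*sqrt(34)/24122920711 ≈ -2.3464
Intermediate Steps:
Z = 1048/5 (Z = -5 + (1/5)*1073 = -5 + 1073/5 = 1048/5 ≈ 209.60)
Y = 6*sqrt(34) (Y = sqrt(1224) = 6*sqrt(34) ≈ 34.986)
3010/(-776) + (-147 + 86)/(-1201/Y - 1148/Z) = 3010/(-776) + (-147 + 86)/(-1201*sqrt(34)/204 - 1148/1048/5) = 3010*(-1/776) - 61/(-1201*sqrt(34)/204 - 1148*5/1048) = -1505/388 - 61/(-1201*sqrt(34)/204 - 1435/262) = -1505/388 - 61/(-1435/262 - 1201*sqrt(34)/204)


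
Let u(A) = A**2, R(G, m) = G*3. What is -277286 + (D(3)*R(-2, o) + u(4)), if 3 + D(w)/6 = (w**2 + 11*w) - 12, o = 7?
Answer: -278242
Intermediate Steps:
R(G, m) = 3*G
D(w) = -90 + 6*w**2 + 66*w (D(w) = -18 + 6*((w**2 + 11*w) - 12) = -18 + 6*(-12 + w**2 + 11*w) = -18 + (-72 + 6*w**2 + 66*w) = -90 + 6*w**2 + 66*w)
-277286 + (D(3)*R(-2, o) + u(4)) = -277286 + ((-90 + 6*3**2 + 66*3)*(3*(-2)) + 4**2) = -277286 + ((-90 + 6*9 + 198)*(-6) + 16) = -277286 + ((-90 + 54 + 198)*(-6) + 16) = -277286 + (162*(-6) + 16) = -277286 + (-972 + 16) = -277286 - 956 = -278242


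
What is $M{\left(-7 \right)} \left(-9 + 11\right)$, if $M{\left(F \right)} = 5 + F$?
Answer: $-4$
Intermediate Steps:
$M{\left(-7 \right)} \left(-9 + 11\right) = \left(5 - 7\right) \left(-9 + 11\right) = \left(-2\right) 2 = -4$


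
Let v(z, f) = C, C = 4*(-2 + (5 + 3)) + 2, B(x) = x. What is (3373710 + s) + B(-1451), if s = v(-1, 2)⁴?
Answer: 3829235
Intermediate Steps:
C = 26 (C = 4*(-2 + 8) + 2 = 4*6 + 2 = 24 + 2 = 26)
v(z, f) = 26
s = 456976 (s = 26⁴ = 456976)
(3373710 + s) + B(-1451) = (3373710 + 456976) - 1451 = 3830686 - 1451 = 3829235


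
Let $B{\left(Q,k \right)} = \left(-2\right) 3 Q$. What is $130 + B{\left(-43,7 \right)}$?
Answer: $388$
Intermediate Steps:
$B{\left(Q,k \right)} = - 6 Q$
$130 + B{\left(-43,7 \right)} = 130 - -258 = 130 + 258 = 388$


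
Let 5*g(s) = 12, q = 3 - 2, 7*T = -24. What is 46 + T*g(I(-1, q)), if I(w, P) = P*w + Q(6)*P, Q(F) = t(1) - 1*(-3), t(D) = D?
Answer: 1322/35 ≈ 37.771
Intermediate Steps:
T = -24/7 (T = (1/7)*(-24) = -24/7 ≈ -3.4286)
q = 1
Q(F) = 4 (Q(F) = 1 - 1*(-3) = 1 + 3 = 4)
I(w, P) = 4*P + P*w (I(w, P) = P*w + 4*P = 4*P + P*w)
g(s) = 12/5 (g(s) = (1/5)*12 = 12/5)
46 + T*g(I(-1, q)) = 46 - 24/7*12/5 = 46 - 288/35 = 1322/35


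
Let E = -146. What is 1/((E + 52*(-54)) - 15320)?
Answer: -1/18274 ≈ -5.4723e-5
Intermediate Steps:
1/((E + 52*(-54)) - 15320) = 1/((-146 + 52*(-54)) - 15320) = 1/((-146 - 2808) - 15320) = 1/(-2954 - 15320) = 1/(-18274) = -1/18274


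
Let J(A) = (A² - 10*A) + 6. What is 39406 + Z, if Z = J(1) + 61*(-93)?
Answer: 33730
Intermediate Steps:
J(A) = 6 + A² - 10*A
Z = -5676 (Z = (6 + 1² - 10*1) + 61*(-93) = (6 + 1 - 10) - 5673 = -3 - 5673 = -5676)
39406 + Z = 39406 - 5676 = 33730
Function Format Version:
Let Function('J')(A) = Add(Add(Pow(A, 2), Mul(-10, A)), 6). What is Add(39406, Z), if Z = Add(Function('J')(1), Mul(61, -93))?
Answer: 33730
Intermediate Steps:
Function('J')(A) = Add(6, Pow(A, 2), Mul(-10, A))
Z = -5676 (Z = Add(Add(6, Pow(1, 2), Mul(-10, 1)), Mul(61, -93)) = Add(Add(6, 1, -10), -5673) = Add(-3, -5673) = -5676)
Add(39406, Z) = Add(39406, -5676) = 33730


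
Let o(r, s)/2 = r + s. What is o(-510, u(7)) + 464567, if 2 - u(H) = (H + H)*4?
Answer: 463439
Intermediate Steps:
u(H) = 2 - 8*H (u(H) = 2 - (H + H)*4 = 2 - 2*H*4 = 2 - 8*H)
o(r, s) = 2*r + 2*s (o(r, s) = 2*(r + s) = 2*r + 2*s)
o(-510, u(7)) + 464567 = (2*(-510) + 2*(2 - 8*7)) + 464567 = (-1020 + 2*(2 - 56)) + 464567 = (-1020 + 2*(-54)) + 464567 = (-1020 - 108) + 464567 = -1128 + 464567 = 463439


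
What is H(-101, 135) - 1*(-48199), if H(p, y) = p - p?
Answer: 48199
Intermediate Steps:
H(p, y) = 0
H(-101, 135) - 1*(-48199) = 0 - 1*(-48199) = 0 + 48199 = 48199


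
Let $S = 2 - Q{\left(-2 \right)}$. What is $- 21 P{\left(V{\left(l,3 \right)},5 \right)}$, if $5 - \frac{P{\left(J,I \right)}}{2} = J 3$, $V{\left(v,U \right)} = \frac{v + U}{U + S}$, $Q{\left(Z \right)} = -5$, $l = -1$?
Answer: $- \frac{924}{5} \approx -184.8$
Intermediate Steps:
$S = 7$ ($S = 2 - -5 = 2 + 5 = 7$)
$V{\left(v,U \right)} = \frac{U + v}{7 + U}$ ($V{\left(v,U \right)} = \frac{v + U}{U + 7} = \frac{U + v}{7 + U}$)
$P{\left(J,I \right)} = 10 - 6 J$ ($P{\left(J,I \right)} = 10 - 2 J 3 = 10 - 2 \cdot 3 J = 10 - 6 J$)
$- 21 P{\left(V{\left(l,3 \right)},5 \right)} = - 21 \left(10 - 6 \frac{3 - 1}{7 + 3}\right) = - 21 \left(10 - 6 \cdot \frac{1}{10} \cdot 2\right) = - 21 \left(10 - \frac{6}{5}\right) = \left(-21\right) \frac{44}{5} = - \frac{924}{5}$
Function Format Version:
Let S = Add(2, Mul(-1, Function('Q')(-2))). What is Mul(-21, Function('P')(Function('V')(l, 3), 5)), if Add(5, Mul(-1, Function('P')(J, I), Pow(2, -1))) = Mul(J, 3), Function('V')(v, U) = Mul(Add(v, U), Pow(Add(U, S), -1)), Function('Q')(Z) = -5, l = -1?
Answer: Rational(-924, 5) ≈ -184.80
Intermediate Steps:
S = 7 (S = Add(2, Mul(-1, -5)) = Add(2, 5) = 7)
Function('V')(v, U) = Mul(Pow(Add(7, U), -1), Add(U, v)) (Function('V')(v, U) = Mul(Add(v, U), Pow(Add(U, 7), -1)) = Mul(Add(U, v), Pow(Add(7, U), -1)) = Mul(Pow(Add(7, U), -1), Add(U, v)))
Function('P')(J, I) = Add(10, Mul(-6, J)) (Function('P')(J, I) = Add(10, Mul(-2, Mul(J, 3))) = Add(10, Mul(-2, Mul(3, J))) = Add(10, Mul(-6, J)))
Mul(-21, Function('P')(Function('V')(l, 3), 5)) = Mul(-21, Add(10, Mul(-6, Mul(Pow(Add(7, 3), -1), Add(3, -1))))) = Mul(-21, Add(10, Mul(-6, Mul(Pow(10, -1), 2)))) = Mul(-21, Add(10, Mul(-6, Mul(Rational(1, 10), 2)))) = Mul(-21, Add(10, Mul(-6, Rational(1, 5)))) = Mul(-21, Add(10, Rational(-6, 5))) = Mul(-21, Rational(44, 5)) = Rational(-924, 5)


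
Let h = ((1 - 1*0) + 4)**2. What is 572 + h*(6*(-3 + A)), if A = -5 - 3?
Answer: -1078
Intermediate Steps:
A = -8
h = 25 (h = ((1 + 0) + 4)**2 = (1 + 4)**2 = 5**2 = 25)
572 + h*(6*(-3 + A)) = 572 + 25*(6*(-3 - 8)) = 572 + 25*(6*(-11)) = 572 + 25*(-66) = 572 - 1650 = -1078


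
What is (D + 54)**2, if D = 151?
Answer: 42025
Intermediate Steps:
(D + 54)**2 = (151 + 54)**2 = 205**2 = 42025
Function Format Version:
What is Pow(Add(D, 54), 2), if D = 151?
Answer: 42025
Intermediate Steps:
Pow(Add(D, 54), 2) = Pow(Add(151, 54), 2) = Pow(205, 2) = 42025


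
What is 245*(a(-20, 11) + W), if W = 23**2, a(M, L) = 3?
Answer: 130340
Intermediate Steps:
W = 529
245*(a(-20, 11) + W) = 245*(3 + 529) = 245*532 = 130340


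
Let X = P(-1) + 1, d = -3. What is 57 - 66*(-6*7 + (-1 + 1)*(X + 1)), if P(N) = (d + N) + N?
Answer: 2829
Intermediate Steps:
P(N) = -3 + 2*N (P(N) = (-3 + N) + N = -3 + 2*N)
X = -4 (X = (-3 + 2*(-1)) + 1 = (-3 - 2) + 1 = -5 + 1 = -4)
57 - 66*(-6*7 + (-1 + 1)*(X + 1)) = 57 - 66*(-6*7 + (-1 + 1)*(-4 + 1)) = 57 - 66*(-42 + 0*(-3)) = 57 - 66*(-42 + 0) = 57 - 66*(-42) = 57 + 2772 = 2829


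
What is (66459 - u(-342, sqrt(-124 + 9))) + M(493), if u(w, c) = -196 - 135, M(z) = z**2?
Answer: 309839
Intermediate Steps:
u(w, c) = -331
(66459 - u(-342, sqrt(-124 + 9))) + M(493) = (66459 - 1*(-331)) + 493**2 = (66459 + 331) + 243049 = 66790 + 243049 = 309839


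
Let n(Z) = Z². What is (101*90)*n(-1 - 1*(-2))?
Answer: 9090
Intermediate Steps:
(101*90)*n(-1 - 1*(-2)) = (101*90)*(-1 - 1*(-2))² = 9090*(-1 + 2)² = 9090*1² = 9090*1 = 9090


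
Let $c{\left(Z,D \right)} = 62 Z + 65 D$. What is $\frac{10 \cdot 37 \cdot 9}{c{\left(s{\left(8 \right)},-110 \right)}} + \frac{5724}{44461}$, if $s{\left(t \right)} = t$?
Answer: $- \frac{18327939}{49307249} \approx -0.37171$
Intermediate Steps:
$\frac{10 \cdot 37 \cdot 9}{c{\left(s{\left(8 \right)},-110 \right)}} + \frac{5724}{44461} = \frac{10 \cdot 37 \cdot 9}{62 \cdot 8 + 65 \left(-110\right)} + \frac{5724}{44461} = \frac{370 \cdot 9}{496 - 7150} + 5724 \cdot \frac{1}{44461} = \frac{3330}{-6654} + \frac{5724}{44461} = 3330 \left(- \frac{1}{6654}\right) + \frac{5724}{44461} = - \frac{555}{1109} + \frac{5724}{44461} = - \frac{18327939}{49307249}$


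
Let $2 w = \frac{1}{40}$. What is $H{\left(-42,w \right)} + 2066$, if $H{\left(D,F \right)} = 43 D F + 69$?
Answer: $\frac{84497}{40} \approx 2112.4$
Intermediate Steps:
$w = \frac{1}{80}$ ($w = \frac{1}{2 \cdot 40} = \frac{1}{2} \cdot \frac{1}{40} = \frac{1}{80} \approx 0.0125$)
$H{\left(D,F \right)} = 69 + 43 D F$ ($H{\left(D,F \right)} = 43 D F + 69 = 69 + 43 D F$)
$H{\left(-42,w \right)} + 2066 = \left(69 + 43 \left(-42\right) \frac{1}{80}\right) + 2066 = \left(69 - \frac{903}{40}\right) + 2066 = \frac{1857}{40} + 2066 = \frac{84497}{40}$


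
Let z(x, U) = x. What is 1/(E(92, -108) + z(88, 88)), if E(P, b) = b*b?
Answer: 1/11752 ≈ 8.5092e-5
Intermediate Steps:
E(P, b) = b**2
1/(E(92, -108) + z(88, 88)) = 1/((-108)**2 + 88) = 1/(11664 + 88) = 1/11752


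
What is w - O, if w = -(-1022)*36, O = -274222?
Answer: 311014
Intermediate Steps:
w = 36792 (w = -1022*(-36) = 36792)
w - O = 36792 - 1*(-274222) = 36792 + 274222 = 311014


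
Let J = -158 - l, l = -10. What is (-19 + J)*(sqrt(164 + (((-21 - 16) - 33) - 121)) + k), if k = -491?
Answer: 81997 - 501*I*sqrt(3) ≈ 81997.0 - 867.76*I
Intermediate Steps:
J = -148 (J = -158 - 1*(-10) = -158 + 10 = -148)
(-19 + J)*(sqrt(164 + (((-21 - 16) - 33) - 121)) + k) = (-19 - 148)*(sqrt(164 + (((-21 - 16) - 33) - 121)) - 491) = -167*(sqrt(164 + ((-37 - 33) - 121)) - 491) = -167*(sqrt(164 + (-70 - 121)) - 491) = -167*(sqrt(164 - 191) - 491) = -167*(sqrt(-27) - 491) = -167*(3*I*sqrt(3) - 491) = -167*(-491 + 3*I*sqrt(3)) = 81997 - 501*I*sqrt(3)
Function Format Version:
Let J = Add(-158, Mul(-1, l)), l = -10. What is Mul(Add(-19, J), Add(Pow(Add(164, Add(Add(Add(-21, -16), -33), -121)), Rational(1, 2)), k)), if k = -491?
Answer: Add(81997, Mul(-501, I, Pow(3, Rational(1, 2)))) ≈ Add(81997., Mul(-867.76, I))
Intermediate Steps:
J = -148 (J = Add(-158, Mul(-1, -10)) = Add(-158, 10) = -148)
Mul(Add(-19, J), Add(Pow(Add(164, Add(Add(Add(-21, -16), -33), -121)), Rational(1, 2)), k)) = Mul(Add(-19, -148), Add(Pow(Add(164, Add(Add(Add(-21, -16), -33), -121)), Rational(1, 2)), -491)) = Mul(-167, Add(Pow(Add(164, Add(Add(-37, -33), -121)), Rational(1, 2)), -491)) = Mul(-167, Add(Pow(Add(164, Add(-70, -121)), Rational(1, 2)), -491)) = Mul(-167, Add(Pow(Add(164, -191), Rational(1, 2)), -491)) = Mul(-167, Add(Pow(-27, Rational(1, 2)), -491)) = Mul(-167, Add(Mul(3, I, Pow(3, Rational(1, 2))), -491)) = Mul(-167, Add(-491, Mul(3, I, Pow(3, Rational(1, 2))))) = Add(81997, Mul(-501, I, Pow(3, Rational(1, 2))))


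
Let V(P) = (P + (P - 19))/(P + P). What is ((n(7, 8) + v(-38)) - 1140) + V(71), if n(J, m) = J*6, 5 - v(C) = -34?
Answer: -150255/142 ≈ -1058.1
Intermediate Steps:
v(C) = 39 (v(C) = 5 - 1*(-34) = 5 + 34 = 39)
n(J, m) = 6*J
V(P) = (-19 + 2*P)/(2*P) (V(P) = (P + (-19 + P))/((2*P)) = (-19 + 2*P)*(1/(2*P)) = (-19 + 2*P)/(2*P))
((n(7, 8) + v(-38)) - 1140) + V(71) = ((6*7 + 39) - 1140) + (-19/2 + 71)/71 = ((42 + 39) - 1140) + (1/71)*(123/2) = (81 - 1140) + 123/142 = -1059 + 123/142 = -150255/142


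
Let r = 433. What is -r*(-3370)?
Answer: 1459210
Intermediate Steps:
-r*(-3370) = -433*(-3370) = -1*(-1459210) = 1459210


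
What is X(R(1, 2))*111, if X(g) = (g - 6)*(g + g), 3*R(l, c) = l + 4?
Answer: -4810/3 ≈ -1603.3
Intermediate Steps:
R(l, c) = 4/3 + l/3 (R(l, c) = (l + 4)/3 = (4 + l)/3 = 4/3 + l/3)
X(g) = 2*g*(-6 + g) (X(g) = (-6 + g)*(2*g) = 2*g*(-6 + g))
X(R(1, 2))*111 = (2*(4/3 + (⅓)*1)*(-6 + (4/3 + (⅓)*1)))*111 = (2*(4/3 + ⅓)*(-6 + (4/3 + ⅓)))*111 = (2*(5/3)*(-6 + 5/3))*111 = (2*(5/3)*(-13/3))*111 = -130/9*111 = -4810/3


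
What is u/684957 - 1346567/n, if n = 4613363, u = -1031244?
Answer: -1893281135397/1053318426797 ≈ -1.7974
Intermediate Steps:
u/684957 - 1346567/n = -1031244/684957 - 1346567/4613363 = -1031244*1/684957 - 1346567*1/4613363 = -343748/228319 - 1346567/4613363 = -1893281135397/1053318426797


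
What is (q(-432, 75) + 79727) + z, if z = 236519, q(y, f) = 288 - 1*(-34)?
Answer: 316568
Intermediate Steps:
q(y, f) = 322 (q(y, f) = 288 + 34 = 322)
(q(-432, 75) + 79727) + z = (322 + 79727) + 236519 = 80049 + 236519 = 316568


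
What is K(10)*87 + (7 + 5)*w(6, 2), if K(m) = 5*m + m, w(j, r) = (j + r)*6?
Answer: 5796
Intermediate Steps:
w(j, r) = 6*j + 6*r
K(m) = 6*m
K(10)*87 + (7 + 5)*w(6, 2) = (6*10)*87 + (7 + 5)*(6*6 + 6*2) = 60*87 + 12*(36 + 12) = 5220 + 12*48 = 5220 + 576 = 5796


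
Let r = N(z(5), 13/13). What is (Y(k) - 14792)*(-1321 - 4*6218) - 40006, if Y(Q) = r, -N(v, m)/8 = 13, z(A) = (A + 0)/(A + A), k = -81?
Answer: 390130922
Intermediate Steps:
z(A) = ½ (z(A) = A/((2*A)) = A*(1/(2*A)) = ½)
N(v, m) = -104 (N(v, m) = -8*13 = -104)
r = -104
Y(Q) = -104
(Y(k) - 14792)*(-1321 - 4*6218) - 40006 = (-104 - 14792)*(-1321 - 4*6218) - 40006 = -14896*(-1321 - 24872) - 40006 = -14896*(-26193) - 40006 = 390170928 - 40006 = 390130922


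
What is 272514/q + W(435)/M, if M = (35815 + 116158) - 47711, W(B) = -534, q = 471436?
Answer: 2346758987/4096071686 ≈ 0.57293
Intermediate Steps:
M = 104262 (M = 151973 - 47711 = 104262)
272514/q + W(435)/M = 272514/471436 - 534/104262 = 272514*(1/471436) - 534*1/104262 = 136257/235718 - 89/17377 = 2346758987/4096071686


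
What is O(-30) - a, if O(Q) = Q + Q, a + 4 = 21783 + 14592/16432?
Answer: -22429565/1027 ≈ -21840.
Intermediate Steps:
a = 22367945/1027 (a = -4 + (21783 + 14592/16432) = -4 + (21783 + 14592*(1/16432)) = -4 + (21783 + 912/1027) = -4 + 22372053/1027 = 22367945/1027 ≈ 21780.)
O(Q) = 2*Q
O(-30) - a = 2*(-30) - 1*22367945/1027 = -60 - 22367945/1027 = -22429565/1027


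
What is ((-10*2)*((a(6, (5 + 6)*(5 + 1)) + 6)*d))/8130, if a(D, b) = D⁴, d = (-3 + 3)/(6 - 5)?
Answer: 0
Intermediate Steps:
d = 0 (d = 0/1 = 0*1 = 0)
((-10*2)*((a(6, (5 + 6)*(5 + 1)) + 6)*d))/8130 = ((-10*2)*((6⁴ + 6)*0))/8130 = -20*(1296 + 6)*0*(1/8130) = -26040*0*(1/8130) = -20*0*(1/8130) = 0*(1/8130) = 0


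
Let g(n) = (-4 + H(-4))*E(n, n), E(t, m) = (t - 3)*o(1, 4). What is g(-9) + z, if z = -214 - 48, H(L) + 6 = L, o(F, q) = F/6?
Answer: -234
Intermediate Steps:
o(F, q) = F/6 (o(F, q) = F*(⅙) = F/6)
H(L) = -6 + L
E(t, m) = -½ + t/6 (E(t, m) = (t - 3)*((⅙)*1) = (-3 + t)*(⅙) = -½ + t/6)
z = -262
g(n) = 7 - 7*n/3 (g(n) = (-4 + (-6 - 4))*(-½ + n/6) = (-4 - 10)*(-½ + n/6) = -14*(-½ + n/6) = 7 - 7*n/3)
g(-9) + z = (7 - 7/3*(-9)) - 262 = (7 + 21) - 262 = 28 - 262 = -234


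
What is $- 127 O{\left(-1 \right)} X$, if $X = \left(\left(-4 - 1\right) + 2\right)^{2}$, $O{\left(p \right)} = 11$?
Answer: $-12573$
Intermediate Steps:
$X = 9$ ($X = \left(\left(-4 - 1\right) + 2\right)^{2} = \left(-5 + 2\right)^{2} = \left(-3\right)^{2} = 9$)
$- 127 O{\left(-1 \right)} X = \left(-127\right) 11 \cdot 9 = \left(-1397\right) 9 = -12573$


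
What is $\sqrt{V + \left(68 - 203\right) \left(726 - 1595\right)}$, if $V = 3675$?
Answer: $\sqrt{120990} \approx 347.84$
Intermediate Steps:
$\sqrt{V + \left(68 - 203\right) \left(726 - 1595\right)} = \sqrt{3675 + \left(68 - 203\right) \left(726 - 1595\right)} = \sqrt{3675 - -117315} = \sqrt{3675 + 117315} = \sqrt{120990}$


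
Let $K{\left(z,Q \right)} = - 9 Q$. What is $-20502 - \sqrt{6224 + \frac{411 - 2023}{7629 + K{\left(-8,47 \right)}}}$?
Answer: $-20502 - \frac{\sqrt{80794630398}}{3603} \approx -20581.0$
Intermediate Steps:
$-20502 - \sqrt{6224 + \frac{411 - 2023}{7629 + K{\left(-8,47 \right)}}} = -20502 - \sqrt{6224 + \frac{411 - 2023}{7629 - 423}} = -20502 - \sqrt{6224 - \frac{1612}{7629 - 423}} = -20502 - \sqrt{6224 - \frac{1612}{7206}} = -20502 - \sqrt{6224 - \frac{806}{3603}} = -20502 - \sqrt{\frac{22424266}{3603}} = -20502 - \frac{\sqrt{80794630398}}{3603}$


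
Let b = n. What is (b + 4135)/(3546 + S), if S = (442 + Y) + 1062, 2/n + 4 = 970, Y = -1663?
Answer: 1997206/1635921 ≈ 1.2208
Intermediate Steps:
n = 1/483 (n = 2/(-4 + 970) = 2/966 = 2*(1/966) = 1/483 ≈ 0.0020704)
S = -159 (S = (442 - 1663) + 1062 = -1221 + 1062 = -159)
b = 1/483 ≈ 0.0020704
(b + 4135)/(3546 + S) = (1/483 + 4135)/(3546 - 159) = (1997206/483)/3387 = (1997206/483)*(1/3387) = 1997206/1635921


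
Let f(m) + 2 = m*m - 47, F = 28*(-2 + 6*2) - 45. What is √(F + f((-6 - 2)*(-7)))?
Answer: √3322 ≈ 57.637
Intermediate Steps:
F = 235 (F = 28*(-2 + 12) - 45 = 28*10 - 45 = 280 - 45 = 235)
f(m) = -49 + m² (f(m) = -2 + (m*m - 47) = -2 + (m² - 47) = -2 + (-47 + m²) = -49 + m²)
√(F + f((-6 - 2)*(-7))) = √(235 + (-49 + ((-6 - 2)*(-7))²)) = √(235 + (-49 + (-8*(-7))²)) = √(235 + (-49 + 56²)) = √(235 + (-49 + 3136)) = √(235 + 3087) = √3322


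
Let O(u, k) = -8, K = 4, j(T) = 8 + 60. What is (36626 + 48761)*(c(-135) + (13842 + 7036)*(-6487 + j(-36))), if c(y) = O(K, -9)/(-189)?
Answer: -2162767467304030/189 ≈ -1.1443e+13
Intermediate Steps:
j(T) = 68
c(y) = 8/189 (c(y) = -8/(-189) = -8*(-1/189) = 8/189)
(36626 + 48761)*(c(-135) + (13842 + 7036)*(-6487 + j(-36))) = (36626 + 48761)*(8/189 + (13842 + 7036)*(-6487 + 68)) = 85387*(8/189 + 20878*(-6419)) = 85387*(8/189 - 134015882) = 85387*(-25329001690/189) = -2162767467304030/189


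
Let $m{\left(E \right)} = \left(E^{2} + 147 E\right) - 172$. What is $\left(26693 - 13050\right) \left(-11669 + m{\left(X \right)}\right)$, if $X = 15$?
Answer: $-128394273$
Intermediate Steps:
$m{\left(E \right)} = -172 + E^{2} + 147 E$
$\left(26693 - 13050\right) \left(-11669 + m{\left(X \right)}\right) = \left(26693 - 13050\right) \left(-11669 + \left(-172 + 15^{2} + 147 \cdot 15\right)\right) = 13643 \left(-11669 + \left(-172 + 225 + 2205\right)\right) = 13643 \left(-11669 + 2258\right) = 13643 \left(-9411\right) = -128394273$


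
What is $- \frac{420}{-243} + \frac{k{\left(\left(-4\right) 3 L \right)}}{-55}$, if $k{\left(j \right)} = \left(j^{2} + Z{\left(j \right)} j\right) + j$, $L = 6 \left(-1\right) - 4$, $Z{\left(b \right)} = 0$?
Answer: $- \frac{21244}{81} \approx -262.27$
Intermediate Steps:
$L = -10$ ($L = -6 - 4 = -10$)
$k{\left(j \right)} = j + j^{2}$ ($k{\left(j \right)} = \left(j^{2} + 0 j\right) + j = \left(j^{2} + 0\right) + j = j^{2} + j = j + j^{2}$)
$- \frac{420}{-243} + \frac{k{\left(\left(-4\right) 3 L \right)}}{-55} = - \frac{420}{-243} + \frac{\left(-4\right) 3 \left(-10\right) \left(1 + \left(-4\right) 3 \left(-10\right)\right)}{-55} = \left(-420\right) \left(- \frac{1}{243}\right) + \left(-12\right) \left(-10\right) \left(1 - -120\right) \left(- \frac{1}{55}\right) = \frac{140}{81} + 120 \left(1 + 120\right) \left(- \frac{1}{55}\right) = \frac{140}{81} + 120 \cdot 121 \left(- \frac{1}{55}\right) = \frac{140}{81} + 14520 \left(- \frac{1}{55}\right) = \frac{140}{81} - 264 = - \frac{21244}{81}$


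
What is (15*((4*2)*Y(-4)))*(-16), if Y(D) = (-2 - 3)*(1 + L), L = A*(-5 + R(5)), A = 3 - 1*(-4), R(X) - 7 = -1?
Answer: 76800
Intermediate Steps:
R(X) = 6 (R(X) = 7 - 1 = 6)
A = 7 (A = 3 + 4 = 7)
L = 7 (L = 7*(-5 + 6) = 7*1 = 7)
Y(D) = -40 (Y(D) = (-2 - 3)*(1 + 7) = -5*8 = -40)
(15*((4*2)*Y(-4)))*(-16) = (15*((4*2)*(-40)))*(-16) = (15*(8*(-40)))*(-16) = (15*(-320))*(-16) = -4800*(-16) = 76800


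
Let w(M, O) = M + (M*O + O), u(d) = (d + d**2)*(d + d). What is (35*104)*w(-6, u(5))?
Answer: -5481840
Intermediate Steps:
u(d) = 2*d*(d + d**2) (u(d) = (d + d**2)*(2*d) = 2*d*(d + d**2))
w(M, O) = M + O + M*O (w(M, O) = M + (O + M*O) = M + O + M*O)
(35*104)*w(-6, u(5)) = (35*104)*(-6 + 2*5**2*(1 + 5) - 12*5**2*(1 + 5)) = 3640*(-6 + 2*25*6 - 12*25*6) = 3640*(-6 + 300 - 6*300) = 3640*(-6 + 300 - 1800) = 3640*(-1506) = -5481840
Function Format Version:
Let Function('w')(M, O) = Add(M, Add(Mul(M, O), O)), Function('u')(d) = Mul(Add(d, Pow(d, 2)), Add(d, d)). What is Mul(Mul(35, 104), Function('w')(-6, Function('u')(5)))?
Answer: -5481840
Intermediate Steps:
Function('u')(d) = Mul(2, d, Add(d, Pow(d, 2))) (Function('u')(d) = Mul(Add(d, Pow(d, 2)), Mul(2, d)) = Mul(2, d, Add(d, Pow(d, 2))))
Function('w')(M, O) = Add(M, O, Mul(M, O)) (Function('w')(M, O) = Add(M, Add(O, Mul(M, O))) = Add(M, O, Mul(M, O)))
Mul(Mul(35, 104), Function('w')(-6, Function('u')(5))) = Mul(Mul(35, 104), Add(-6, Mul(2, Pow(5, 2), Add(1, 5)), Mul(-6, Mul(2, Pow(5, 2), Add(1, 5))))) = Mul(3640, Add(-6, Mul(2, 25, 6), Mul(-6, Mul(2, 25, 6)))) = Mul(3640, Add(-6, 300, Mul(-6, 300))) = Mul(3640, Add(-6, 300, -1800)) = Mul(3640, -1506) = -5481840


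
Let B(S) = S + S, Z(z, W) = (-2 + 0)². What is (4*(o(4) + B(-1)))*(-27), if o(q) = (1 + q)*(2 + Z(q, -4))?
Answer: -3024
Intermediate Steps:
Z(z, W) = 4 (Z(z, W) = (-2)² = 4)
B(S) = 2*S
o(q) = 6 + 6*q (o(q) = (1 + q)*(2 + 4) = (1 + q)*6 = 6 + 6*q)
(4*(o(4) + B(-1)))*(-27) = (4*((6 + 6*4) + 2*(-1)))*(-27) = (4*((6 + 24) - 2))*(-27) = (4*(30 - 2))*(-27) = (4*28)*(-27) = 112*(-27) = -3024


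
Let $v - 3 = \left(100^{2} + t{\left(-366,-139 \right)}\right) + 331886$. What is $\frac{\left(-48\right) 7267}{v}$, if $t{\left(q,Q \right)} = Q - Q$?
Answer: $- \frac{116272}{113963} \approx -1.0203$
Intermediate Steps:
$t{\left(q,Q \right)} = 0$
$v = 341889$ ($v = 3 + \left(\left(100^{2} + 0\right) + 331886\right) = 3 + \left(\left(10000 + 0\right) + 331886\right) = 3 + \left(10000 + 331886\right) = 3 + 341886 = 341889$)
$\frac{\left(-48\right) 7267}{v} = \frac{\left(-48\right) 7267}{341889} = \left(-348816\right) \frac{1}{341889} = - \frac{116272}{113963}$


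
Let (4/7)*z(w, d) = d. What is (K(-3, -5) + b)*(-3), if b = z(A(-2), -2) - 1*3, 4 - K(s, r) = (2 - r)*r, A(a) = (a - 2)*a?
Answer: -195/2 ≈ -97.500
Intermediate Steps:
A(a) = a*(-2 + a) (A(a) = (-2 + a)*a = a*(-2 + a))
z(w, d) = 7*d/4
K(s, r) = 4 - r*(2 - r) (K(s, r) = 4 - (2 - r)*r = 4 - r*(2 - r))
b = -13/2 (b = (7/4)*(-2) - 1*3 = -7/2 - 3 = -13/2 ≈ -6.5000)
(K(-3, -5) + b)*(-3) = ((4 + (-5)² - 2*(-5)) - 13/2)*(-3) = ((4 + 25 + 10) - 13/2)*(-3) = (39 - 13/2)*(-3) = (65/2)*(-3) = -195/2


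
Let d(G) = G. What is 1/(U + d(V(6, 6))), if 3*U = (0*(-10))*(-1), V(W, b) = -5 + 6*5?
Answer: 1/25 ≈ 0.040000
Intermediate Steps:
V(W, b) = 25 (V(W, b) = -5 + 30 = 25)
U = 0 (U = ((0*(-10))*(-1))/3 = (0*(-1))/3 = (⅓)*0 = 0)
1/(U + d(V(6, 6))) = 1/(0 + 25) = 1/25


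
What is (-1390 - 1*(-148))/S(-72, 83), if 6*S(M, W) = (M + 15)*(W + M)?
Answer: 2484/209 ≈ 11.885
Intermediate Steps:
S(M, W) = (15 + M)*(M + W)/6 (S(M, W) = ((M + 15)*(W + M))/6 = ((15 + M)*(M + W))/6 = (15 + M)*(M + W)/6)
(-1390 - 1*(-148))/S(-72, 83) = (-1390 - 1*(-148))/((⅙)*(-72)² + (5/2)*(-72) + (5/2)*83 + (⅙)*(-72)*83) = (-1390 + 148)/((⅙)*5184 - 180 + 415/2 - 996) = -1242/(864 - 180 + 415/2 - 996) = -1242/(-209/2) = -1242*(-2/209) = 2484/209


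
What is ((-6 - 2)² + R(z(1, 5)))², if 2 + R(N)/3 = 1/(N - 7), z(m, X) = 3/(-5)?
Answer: 4791721/1444 ≈ 3318.4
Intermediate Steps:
z(m, X) = -⅗ (z(m, X) = 3*(-⅕) = -⅗)
R(N) = -6 + 3/(-7 + N) (R(N) = -6 + 3/(N - 7) = -6 + 3/(-7 + N))
((-6 - 2)² + R(z(1, 5)))² = ((-6 - 2)² + 3*(15 - 2*(-⅗))/(-7 - ⅗))² = ((-8)² + 3*(15 + 6/5)/(-38/5))² = (64 + 3*(-5/38)*(81/5))² = (64 - 243/38)² = (2189/38)² = 4791721/1444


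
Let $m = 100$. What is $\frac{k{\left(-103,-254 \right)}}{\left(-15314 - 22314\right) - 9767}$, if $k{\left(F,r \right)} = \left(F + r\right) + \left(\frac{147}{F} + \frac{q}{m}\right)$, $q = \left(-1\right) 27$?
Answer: $\frac{3694581}{488168500} \approx 0.0075682$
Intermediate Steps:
$q = -27$
$k{\left(F,r \right)} = - \frac{27}{100} + F + r + \frac{147}{F}$ ($k{\left(F,r \right)} = \left(F + r\right) + \left(\frac{147}{F} - \frac{27}{100}\right) = \left(F + r\right) - \left(\frac{27}{100} - \frac{147}{F}\right) = - \frac{27}{100} + F + r + \frac{147}{F}$)
$\frac{k{\left(-103,-254 \right)}}{\left(-15314 - 22314\right) - 9767} = \frac{- \frac{27}{100} - 103 - 254 + \frac{147}{-103}}{\left(-15314 - 22314\right) - 9767} = \frac{- \frac{27}{100} - 103 - 254 + 147 \left(- \frac{1}{103}\right)}{\left(-15314 - 22314\right) - 9767} = \frac{- \frac{27}{100} - 103 - 254 - \frac{147}{103}}{\left(-15314 - 22314\right) - 9767} = - \frac{3694581}{10300 \left(-37628 - 9767\right)} = - \frac{3694581}{10300 \left(-47395\right)} = \left(- \frac{3694581}{10300}\right) \left(- \frac{1}{47395}\right) = \frac{3694581}{488168500}$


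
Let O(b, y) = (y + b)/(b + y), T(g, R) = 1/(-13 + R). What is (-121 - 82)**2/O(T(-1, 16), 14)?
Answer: 41209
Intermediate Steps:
O(b, y) = 1 (O(b, y) = (b + y)/(b + y) = 1)
(-121 - 82)**2/O(T(-1, 16), 14) = (-121 - 82)**2/1 = (-203)**2*1 = 41209*1 = 41209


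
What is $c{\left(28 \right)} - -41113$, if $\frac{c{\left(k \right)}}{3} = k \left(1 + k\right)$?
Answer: $43549$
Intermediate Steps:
$c{\left(k \right)} = 3 k \left(1 + k\right)$
$c{\left(28 \right)} - -41113 = 3 \cdot 28 \left(1 + 28\right) - -41113 = 3 \cdot 28 \cdot 29 + 41113 = 2436 + 41113 = 43549$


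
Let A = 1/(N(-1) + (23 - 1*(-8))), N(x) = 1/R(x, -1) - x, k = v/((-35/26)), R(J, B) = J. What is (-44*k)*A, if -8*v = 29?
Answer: -4147/1085 ≈ -3.8221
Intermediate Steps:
v = -29/8 (v = -1/8*29 = -29/8 ≈ -3.6250)
k = 377/140 (k = -29/(8*((-35/26))) = -29/(8*((-35*1/26))) = -29/(8*(-35/26)) = -29/8*(-26/35) = 377/140 ≈ 2.6929)
N(x) = 1/x - x
A = 1/31 (A = 1/((1/(-1) - 1*(-1)) + (23 - 1*(-8))) = 1/((-1 + 1) + (23 + 8)) = 1/(0 + 31) = 1/31 ≈ 0.032258)
(-44*k)*A = -44*377/140*(1/31) = -4147/35*1/31 = -4147/1085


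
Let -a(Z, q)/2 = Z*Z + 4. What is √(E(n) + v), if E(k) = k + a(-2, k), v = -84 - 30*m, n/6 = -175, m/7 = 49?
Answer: 4*I*√715 ≈ 106.96*I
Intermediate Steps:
m = 343 (m = 7*49 = 343)
n = -1050 (n = 6*(-175) = -1050)
a(Z, q) = -8 - 2*Z² (a(Z, q) = -2*(Z*Z + 4) = -2*(Z² + 4) = -2*(4 + Z²) = -8 - 2*Z²)
v = -10374 (v = -84 - 30*343 = -84 - 10290 = -10374)
E(k) = -16 + k (E(k) = k + (-8 - 2*(-2)²) = k + (-8 - 2*4) = k + (-8 - 8) = k - 16 = -16 + k)
√(E(n) + v) = √((-16 - 1050) - 10374) = √(-1066 - 10374) = √(-11440) = 4*I*√715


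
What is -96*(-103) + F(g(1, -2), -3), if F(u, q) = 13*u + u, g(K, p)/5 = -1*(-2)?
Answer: 10028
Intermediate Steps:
g(K, p) = 10 (g(K, p) = 5*(-1*(-2)) = 5*2 = 10)
F(u, q) = 14*u
-96*(-103) + F(g(1, -2), -3) = -96*(-103) + 14*10 = 9888 + 140 = 10028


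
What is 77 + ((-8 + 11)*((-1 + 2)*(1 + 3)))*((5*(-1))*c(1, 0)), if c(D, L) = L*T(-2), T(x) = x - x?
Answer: 77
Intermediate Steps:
T(x) = 0
c(D, L) = 0 (c(D, L) = L*0 = 0)
77 + ((-8 + 11)*((-1 + 2)*(1 + 3)))*((5*(-1))*c(1, 0)) = 77 + ((-8 + 11)*((-1 + 2)*(1 + 3)))*((5*(-1))*0) = 77 + (3*(1*4))*(-5*0) = 77 + (3*4)*0 = 77 + 12*0 = 77 + 0 = 77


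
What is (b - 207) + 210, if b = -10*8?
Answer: -77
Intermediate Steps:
b = -80
(b - 207) + 210 = (-80 - 207) + 210 = -287 + 210 = -77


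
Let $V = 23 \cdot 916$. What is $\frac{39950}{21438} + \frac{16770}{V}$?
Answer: $\frac{300295465}{112913946} \approx 2.6595$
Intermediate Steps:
$V = 21068$
$\frac{39950}{21438} + \frac{16770}{V} = \frac{39950}{21438} + \frac{16770}{21068} = 39950 \cdot \frac{1}{21438} + 16770 \cdot \frac{1}{21068} = \frac{19975}{10719} + \frac{8385}{10534} = \frac{300295465}{112913946}$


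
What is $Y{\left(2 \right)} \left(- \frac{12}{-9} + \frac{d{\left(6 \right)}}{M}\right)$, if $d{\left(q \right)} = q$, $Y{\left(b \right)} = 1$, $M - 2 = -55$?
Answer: $\frac{194}{159} \approx 1.2201$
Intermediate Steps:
$M = -53$ ($M = 2 - 55 = -53$)
$Y{\left(2 \right)} \left(- \frac{12}{-9} + \frac{d{\left(6 \right)}}{M}\right) = 1 \left(- \frac{12}{-9} + \frac{6}{-53}\right) = 1 \left(\left(-12\right) \left(- \frac{1}{9}\right) + 6 \left(- \frac{1}{53}\right)\right) = 1 \left(\frac{4}{3} - \frac{6}{53}\right) = 1 \cdot \frac{194}{159} = \frac{194}{159}$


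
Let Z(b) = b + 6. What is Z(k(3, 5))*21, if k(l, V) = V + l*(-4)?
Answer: -21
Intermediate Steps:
k(l, V) = V - 4*l
Z(b) = 6 + b
Z(k(3, 5))*21 = (6 + (5 - 4*3))*21 = (6 + (5 - 12))*21 = (6 - 7)*21 = -1*21 = -21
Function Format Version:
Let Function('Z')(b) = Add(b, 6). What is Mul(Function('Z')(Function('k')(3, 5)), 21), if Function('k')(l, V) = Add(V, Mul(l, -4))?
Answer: -21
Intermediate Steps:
Function('k')(l, V) = Add(V, Mul(-4, l))
Function('Z')(b) = Add(6, b)
Mul(Function('Z')(Function('k')(3, 5)), 21) = Mul(Add(6, Add(5, Mul(-4, 3))), 21) = Mul(Add(6, Add(5, -12)), 21) = Mul(Add(6, -7), 21) = Mul(-1, 21) = -21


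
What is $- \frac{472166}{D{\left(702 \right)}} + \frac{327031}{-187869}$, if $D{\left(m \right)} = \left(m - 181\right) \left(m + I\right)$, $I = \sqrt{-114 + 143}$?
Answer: $- \frac{146231715920333}{48232693313475} + \frac{472166 \sqrt{29}}{256735775} \approx -3.0219$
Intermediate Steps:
$I = \sqrt{29} \approx 5.3852$
$D{\left(m \right)} = \left(-181 + m\right) \left(m + \sqrt{29}\right)$ ($D{\left(m \right)} = \left(m - 181\right) \left(m + \sqrt{29}\right) = \left(-181 + m\right) \left(m + \sqrt{29}\right)$)
$- \frac{472166}{D{\left(702 \right)}} + \frac{327031}{-187869} = - \frac{472166}{702^{2} - 127062 - 181 \sqrt{29} + 702 \sqrt{29}} + \frac{327031}{-187869} = - \frac{472166}{492804 - 127062 - 181 \sqrt{29} + 702 \sqrt{29}} + 327031 \left(- \frac{1}{187869}\right) = - \frac{472166}{365742 + 521 \sqrt{29}} - \frac{327031}{187869} = - \frac{327031}{187869} - \frac{472166}{365742 + 521 \sqrt{29}}$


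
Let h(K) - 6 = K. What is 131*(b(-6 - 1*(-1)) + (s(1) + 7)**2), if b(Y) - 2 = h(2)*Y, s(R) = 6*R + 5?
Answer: 37466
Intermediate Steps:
h(K) = 6 + K
s(R) = 5 + 6*R
b(Y) = 2 + 8*Y (b(Y) = 2 + (6 + 2)*Y = 2 + 8*Y)
131*(b(-6 - 1*(-1)) + (s(1) + 7)**2) = 131*((2 + 8*(-6 - 1*(-1))) + ((5 + 6*1) + 7)**2) = 131*((2 + 8*(-6 + 1)) + ((5 + 6) + 7)**2) = 131*((2 + 8*(-5)) + (11 + 7)**2) = 131*((2 - 40) + 18**2) = 131*(-38 + 324) = 131*286 = 37466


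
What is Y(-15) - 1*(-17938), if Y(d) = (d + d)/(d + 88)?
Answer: 1309444/73 ≈ 17938.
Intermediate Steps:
Y(d) = 2*d/(88 + d) (Y(d) = (2*d)/(88 + d) = 2*d/(88 + d))
Y(-15) - 1*(-17938) = 2*(-15)/(88 - 15) - 1*(-17938) = 2*(-15)/73 + 17938 = 2*(-15)*(1/73) + 17938 = -30/73 + 17938 = 1309444/73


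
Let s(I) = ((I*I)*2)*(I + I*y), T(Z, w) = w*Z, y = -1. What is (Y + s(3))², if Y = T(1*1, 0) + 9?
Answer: 81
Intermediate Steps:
T(Z, w) = Z*w
s(I) = 0 (s(I) = ((I*I)*2)*(I + I*(-1)) = (I²*2)*(I - I) = (2*I²)*0 = 0)
Y = 9 (Y = (1*1)*0 + 9 = 1*0 + 9 = 0 + 9 = 9)
(Y + s(3))² = (9 + 0)² = 9² = 81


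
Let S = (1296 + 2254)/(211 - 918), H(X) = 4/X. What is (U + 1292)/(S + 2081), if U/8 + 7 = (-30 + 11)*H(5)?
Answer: 3939404/7338585 ≈ 0.53681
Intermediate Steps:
U = -888/5 (U = -56 + 8*((-30 + 11)*(4/5)) = -56 + 8*(-76/5) = -56 - 608/5 = -888/5 ≈ -177.60)
S = -3550/707 (S = 3550/(-707) = 3550*(-1/707) = -3550/707 ≈ -5.0212)
(U + 1292)/(S + 2081) = (-888/5 + 1292)/(-3550/707 + 2081) = 5572/(5*(1467717/707)) = (5572/5)*(707/1467717) = 3939404/7338585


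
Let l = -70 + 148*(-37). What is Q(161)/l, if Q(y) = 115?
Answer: -115/5546 ≈ -0.020736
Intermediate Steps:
l = -5546 (l = -70 - 5476 = -5546)
Q(161)/l = 115/(-5546) = 115*(-1/5546) = -115/5546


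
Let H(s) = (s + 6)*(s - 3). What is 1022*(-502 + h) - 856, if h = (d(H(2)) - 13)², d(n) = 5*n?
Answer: 2356898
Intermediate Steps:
H(s) = (-3 + s)*(6 + s) (H(s) = (6 + s)*(-3 + s) = (-3 + s)*(6 + s))
h = 2809 (h = (5*(-18 + 2² + 3*2) - 13)² = (5*(-18 + 4 + 6) - 13)² = (5*(-8) - 13)² = (-40 - 13)² = (-53)² = 2809)
1022*(-502 + h) - 856 = 1022*(-502 + 2809) - 856 = 1022*2307 - 856 = 2357754 - 856 = 2356898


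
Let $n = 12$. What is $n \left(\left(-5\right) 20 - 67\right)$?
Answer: $-2004$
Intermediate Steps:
$n \left(\left(-5\right) 20 - 67\right) = 12 \left(\left(-5\right) 20 - 67\right) = 12 \left(-100 - 67\right) = 12 \left(-167\right) = -2004$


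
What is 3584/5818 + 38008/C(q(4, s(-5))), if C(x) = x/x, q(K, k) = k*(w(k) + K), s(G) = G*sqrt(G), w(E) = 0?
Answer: 110567064/2909 ≈ 38009.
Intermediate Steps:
s(G) = G**(3/2)
q(K, k) = K*k (q(K, k) = k*(0 + K) = k*K = K*k)
C(x) = 1
3584/5818 + 38008/C(q(4, s(-5))) = 3584/5818 + 38008/1 = 3584*(1/5818) + 38008*1 = 1792/2909 + 38008 = 110567064/2909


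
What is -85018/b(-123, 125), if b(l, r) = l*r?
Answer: 85018/15375 ≈ 5.5296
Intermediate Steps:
-85018/b(-123, 125) = -85018/((-123*125)) = -85018/(-15375) = -85018*(-1/15375) = 85018/15375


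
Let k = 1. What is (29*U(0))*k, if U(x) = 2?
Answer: 58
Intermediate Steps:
(29*U(0))*k = (29*2)*1 = 58*1 = 58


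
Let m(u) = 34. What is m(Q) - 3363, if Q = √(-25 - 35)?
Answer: -3329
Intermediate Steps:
Q = 2*I*√15 (Q = √(-60) = 2*I*√15 ≈ 7.746*I)
m(Q) - 3363 = 34 - 3363 = -3329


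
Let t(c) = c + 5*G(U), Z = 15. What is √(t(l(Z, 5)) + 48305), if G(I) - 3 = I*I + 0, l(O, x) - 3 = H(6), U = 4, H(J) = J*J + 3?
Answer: √48442 ≈ 220.10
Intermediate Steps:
H(J) = 3 + J² (H(J) = J² + 3 = 3 + J²)
l(O, x) = 42 (l(O, x) = 3 + (3 + 6²) = 3 + (3 + 36) = 3 + 39 = 42)
G(I) = 3 + I² (G(I) = 3 + (I*I + 0) = 3 + (I² + 0) = 3 + I²)
t(c) = 95 + c (t(c) = c + 5*(3 + 4²) = c + 5*(3 + 16) = c + 5*19 = c + 95 = 95 + c)
√(t(l(Z, 5)) + 48305) = √((95 + 42) + 48305) = √(137 + 48305) = √48442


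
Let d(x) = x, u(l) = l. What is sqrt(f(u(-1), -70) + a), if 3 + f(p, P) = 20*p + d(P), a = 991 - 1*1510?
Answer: 6*I*sqrt(17) ≈ 24.739*I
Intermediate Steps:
a = -519 (a = 991 - 1510 = -519)
f(p, P) = -3 + P + 20*p (f(p, P) = -3 + (20*p + P) = -3 + (P + 20*p) = -3 + P + 20*p)
sqrt(f(u(-1), -70) + a) = sqrt((-3 - 70 + 20*(-1)) - 519) = sqrt((-3 - 70 - 20) - 519) = sqrt(-93 - 519) = sqrt(-612) = 6*I*sqrt(17)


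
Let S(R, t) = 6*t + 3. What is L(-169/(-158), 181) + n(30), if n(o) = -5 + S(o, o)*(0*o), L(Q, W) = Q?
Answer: -621/158 ≈ -3.9304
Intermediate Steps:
S(R, t) = 3 + 6*t
n(o) = -5 (n(o) = -5 + (3 + 6*o)*(0*o) = -5 + (3 + 6*o)*0 = -5 + 0 = -5)
L(-169/(-158), 181) + n(30) = -169/(-158) - 5 = -169*(-1/158) - 5 = 169/158 - 5 = -621/158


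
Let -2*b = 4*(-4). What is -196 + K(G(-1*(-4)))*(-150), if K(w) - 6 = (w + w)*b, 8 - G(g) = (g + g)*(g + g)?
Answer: 133304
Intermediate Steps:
b = 8 (b = -2*(-4) = -½*(-16) = 8)
G(g) = 8 - 4*g² (G(g) = 8 - (g + g)*(g + g) = 8 - 2*g*2*g = 8 - 4*g²)
K(w) = 6 + 16*w (K(w) = 6 + (w + w)*8 = 6 + (2*w)*8 = 6 + 16*w)
-196 + K(G(-1*(-4)))*(-150) = -196 + (6 + 16*(8 - 4*(-1*(-4))²))*(-150) = -196 + (6 + 16*(8 - 4*4²))*(-150) = -196 + (6 + 16*(8 - 4*16))*(-150) = -196 + (6 + 16*(8 - 64))*(-150) = -196 + (6 + 16*(-56))*(-150) = -196 + (6 - 896)*(-150) = -196 - 890*(-150) = -196 + 133500 = 133304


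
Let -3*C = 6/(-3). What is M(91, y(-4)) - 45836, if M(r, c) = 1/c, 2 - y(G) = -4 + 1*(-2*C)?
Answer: -1008389/22 ≈ -45836.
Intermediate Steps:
C = 2/3 (C = -2/(-3) = -2*(-1)/3 = -1/3*(-2) = 2/3 ≈ 0.66667)
y(G) = 22/3 (y(G) = 2 - (-4 + 1*(-2*2/3)) = 2 - (-4 + 1*(-4/3)) = 2 - (-4 - 4/3) = 2 - 1*(-16/3) = 2 + 16/3 = 22/3)
M(91, y(-4)) - 45836 = 1/(22/3) - 45836 = 3/22 - 45836 = -1008389/22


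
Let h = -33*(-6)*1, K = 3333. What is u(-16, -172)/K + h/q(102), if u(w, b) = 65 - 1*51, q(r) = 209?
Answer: 60260/63327 ≈ 0.95157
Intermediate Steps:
h = 198 (h = 198*1 = 198)
u(w, b) = 14 (u(w, b) = 65 - 51 = 14)
u(-16, -172)/K + h/q(102) = 14/3333 + 198/209 = 14*(1/3333) + 198*(1/209) = 14/3333 + 18/19 = 60260/63327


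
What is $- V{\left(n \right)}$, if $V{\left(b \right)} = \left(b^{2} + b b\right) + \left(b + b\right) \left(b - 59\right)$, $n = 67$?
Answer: $-10050$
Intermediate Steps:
$V{\left(b \right)} = 2 b^{2} + 2 b \left(-59 + b\right)$ ($V{\left(b \right)} = \left(b^{2} + b^{2}\right) + 2 b \left(-59 + b\right) = 2 b^{2} + 2 b \left(-59 + b\right)$)
$- V{\left(n \right)} = - 2 \cdot 67 \left(-59 + 2 \cdot 67\right) = - 2 \cdot 67 \left(-59 + 134\right) = - 2 \cdot 67 \cdot 75 = \left(-1\right) 10050 = -10050$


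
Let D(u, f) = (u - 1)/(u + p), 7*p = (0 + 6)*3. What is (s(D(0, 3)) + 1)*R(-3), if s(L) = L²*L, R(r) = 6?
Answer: 5489/972 ≈ 5.6471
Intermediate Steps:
p = 18/7 (p = ((0 + 6)*3)/7 = (6*3)/7 = (⅐)*18 = 18/7 ≈ 2.5714)
D(u, f) = (-1 + u)/(18/7 + u) (D(u, f) = (u - 1)/(u + 18/7) = (-1 + u)/(18/7 + u))
s(L) = L³
(s(D(0, 3)) + 1)*R(-3) = ((7*(-1 + 0)/(18 + 7*0))³ + 1)*6 = ((7*(-1)/(18 + 0))³ + 1)*6 = ((7*(-1)/18)³ + 1)*6 = ((7*(1/18)*(-1))³ + 1)*6 = ((-7/18)³ + 1)*6 = (-343/5832 + 1)*6 = (5489/5832)*6 = 5489/972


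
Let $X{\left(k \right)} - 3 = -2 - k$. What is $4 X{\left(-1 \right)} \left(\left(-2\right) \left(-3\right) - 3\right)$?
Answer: $24$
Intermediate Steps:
$X{\left(k \right)} = 1 - k$ ($X{\left(k \right)} = 3 - \left(2 + k\right) = 1 - k$)
$4 X{\left(-1 \right)} \left(\left(-2\right) \left(-3\right) - 3\right) = 4 \left(1 - -1\right) \left(\left(-2\right) \left(-3\right) - 3\right) = 4 \left(1 + 1\right) \left(6 - 3\right) = 4 \cdot 2 \cdot 3 = 8 \cdot 3 = 24$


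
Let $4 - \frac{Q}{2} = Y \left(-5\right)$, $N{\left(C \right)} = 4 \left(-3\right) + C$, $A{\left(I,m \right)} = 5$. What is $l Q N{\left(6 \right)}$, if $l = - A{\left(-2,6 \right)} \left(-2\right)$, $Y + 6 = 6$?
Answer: $-480$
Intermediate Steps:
$Y = 0$ ($Y = -6 + 6 = 0$)
$N{\left(C \right)} = -12 + C$
$l = 10$ ($l = \left(-1\right) 5 \left(-2\right) = \left(-5\right) \left(-2\right) = 10$)
$Q = 8$ ($Q = 8 - 2 \cdot 0 \left(-5\right) = 8 - 0 = 8 + 0 = 8$)
$l Q N{\left(6 \right)} = 10 \cdot 8 \left(-12 + 6\right) = 80 \left(-6\right) = -480$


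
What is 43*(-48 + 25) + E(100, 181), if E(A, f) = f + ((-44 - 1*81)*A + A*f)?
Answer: 4792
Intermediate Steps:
E(A, f) = f - 125*A + A*f (E(A, f) = f + ((-44 - 81)*A + A*f) = f + (-125*A + A*f) = f - 125*A + A*f)
43*(-48 + 25) + E(100, 181) = 43*(-48 + 25) + (181 - 125*100 + 100*181) = 43*(-23) + (181 - 12500 + 18100) = -989 + 5781 = 4792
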